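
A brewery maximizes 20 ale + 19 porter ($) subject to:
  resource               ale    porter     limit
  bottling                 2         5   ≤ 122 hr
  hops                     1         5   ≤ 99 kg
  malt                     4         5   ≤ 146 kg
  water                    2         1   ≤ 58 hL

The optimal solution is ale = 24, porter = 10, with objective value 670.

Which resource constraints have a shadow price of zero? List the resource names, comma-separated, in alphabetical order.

bottling, hops

bottling: 98/122 (slack 24)
hops: 74/99 (slack 25)
malt: 146/146 (binding)
water: 58/58 (binding)
By complementary slackness, a constraint with positive slack has shadow price 0 → bottling, hops.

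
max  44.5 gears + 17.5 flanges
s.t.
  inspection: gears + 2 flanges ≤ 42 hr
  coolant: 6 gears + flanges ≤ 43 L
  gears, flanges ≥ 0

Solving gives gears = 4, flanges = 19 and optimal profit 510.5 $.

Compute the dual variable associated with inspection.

5.5

At the optimum: inspection uses 42 of 42 (binding); coolant uses 43 of 43 (binding).
The binding rows give the dual system: 1·y_inspection + 6·y_coolant = 44.5 and 2·y_inspection + 1·y_coolant = 17.5.
→ y_inspection = 5.5 and y_coolant = 6.5.
Shadow price of inspection = 5.5.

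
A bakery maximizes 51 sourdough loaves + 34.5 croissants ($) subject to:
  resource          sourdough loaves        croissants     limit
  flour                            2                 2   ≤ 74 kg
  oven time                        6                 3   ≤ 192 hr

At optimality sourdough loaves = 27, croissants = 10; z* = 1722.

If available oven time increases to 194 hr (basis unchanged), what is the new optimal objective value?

At the optimum: flour uses 74 of 74 (binding); oven time uses 192 of 192 (binding).
From A_Bᵀ y = c: 2·y_flour + 6·y_oven time = 51; 2·y_flour + 3·y_oven time = 34.5.
Solving: y_flour = 9, y_oven time = 5.5.
Δz = y_oven time·Δb = 5.5 × (2) = 11, so new z* = 1722 + 11 = 1733.

1733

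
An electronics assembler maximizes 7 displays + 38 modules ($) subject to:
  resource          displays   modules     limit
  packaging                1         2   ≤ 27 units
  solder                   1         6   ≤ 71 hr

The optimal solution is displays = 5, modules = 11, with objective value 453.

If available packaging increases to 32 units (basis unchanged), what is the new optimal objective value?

Check each constraint at x*: packaging 27/27 (tight); solder 71/71 (tight).
Dual feasibility on the basic columns requires 1·y_packaging + 1·y_solder = 7, 2·y_packaging + 6·y_solder = 38.
This yields shadow prices y_packaging = 1, y_solder = 6.
Δz = y_packaging·Δb = 1 × (5) = 5, so new z* = 453 + 5 = 458.

458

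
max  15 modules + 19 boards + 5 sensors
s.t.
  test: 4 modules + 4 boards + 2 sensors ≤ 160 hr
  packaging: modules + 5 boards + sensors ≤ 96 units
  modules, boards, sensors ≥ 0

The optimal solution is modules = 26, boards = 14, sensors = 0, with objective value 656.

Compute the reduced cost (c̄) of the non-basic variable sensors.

Both test and packaging are binding at x*.
From A_Bᵀ y = c: 4·y_test + 1·y_packaging = 15; 4·y_test + 5·y_packaging = 19.
→ y_test = 3.5 and y_packaging = 1.
Reduced cost of sensors: c₃ − yᵀa₃ = 5 − (3.5·2 + 1·1) = 5 − 8 = -3.

-3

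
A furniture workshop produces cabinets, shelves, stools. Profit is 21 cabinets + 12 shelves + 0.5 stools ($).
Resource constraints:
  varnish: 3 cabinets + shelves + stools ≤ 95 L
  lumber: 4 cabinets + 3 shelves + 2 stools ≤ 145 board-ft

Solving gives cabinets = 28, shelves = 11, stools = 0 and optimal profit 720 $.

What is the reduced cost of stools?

At the optimum: varnish uses 95 of 95 (binding); lumber uses 145 of 145 (binding).
From A_Bᵀ y = c: 3·y_varnish + 4·y_lumber = 21; 1·y_varnish + 3·y_lumber = 12.
This yields shadow prices y_varnish = 3, y_lumber = 3.
Reduced cost of stools: c₃ − yᵀa₃ = 0.5 − (3·1 + 3·2) = 0.5 − 9 = -8.5.

-8.5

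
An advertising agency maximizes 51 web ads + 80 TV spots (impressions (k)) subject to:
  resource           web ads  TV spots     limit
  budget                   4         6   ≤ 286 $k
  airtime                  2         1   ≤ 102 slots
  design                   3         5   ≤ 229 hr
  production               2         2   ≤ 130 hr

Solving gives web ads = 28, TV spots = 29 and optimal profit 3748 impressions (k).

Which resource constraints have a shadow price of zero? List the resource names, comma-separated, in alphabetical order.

airtime, production

budget: 286/286 (binding)
airtime: 85/102 (slack 17)
design: 229/229 (binding)
production: 114/130 (slack 16)
By complementary slackness, a constraint with positive slack has shadow price 0 → airtime, production.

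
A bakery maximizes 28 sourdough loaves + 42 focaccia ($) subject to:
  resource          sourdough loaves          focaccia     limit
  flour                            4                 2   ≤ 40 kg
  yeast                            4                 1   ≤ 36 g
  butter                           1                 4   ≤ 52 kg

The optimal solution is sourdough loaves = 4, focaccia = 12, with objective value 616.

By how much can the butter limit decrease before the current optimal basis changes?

28

Binding constraints: flour, butter. The basis is B = [[4,2],[1,4]] with det 14.
Per unit decrease in butter, x* moves by d = (0.1429, -0.2857).
The basis stays optimal until yeast becomes binding; allowable decrease = 28 kg.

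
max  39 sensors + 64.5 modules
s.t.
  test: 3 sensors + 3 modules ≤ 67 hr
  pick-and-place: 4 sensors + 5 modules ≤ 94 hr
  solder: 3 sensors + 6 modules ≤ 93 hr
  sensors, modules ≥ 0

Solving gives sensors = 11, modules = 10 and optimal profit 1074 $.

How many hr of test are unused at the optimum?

4

test used = 3·11 + 3·10 = 63; slack = 67 − 63 = 4.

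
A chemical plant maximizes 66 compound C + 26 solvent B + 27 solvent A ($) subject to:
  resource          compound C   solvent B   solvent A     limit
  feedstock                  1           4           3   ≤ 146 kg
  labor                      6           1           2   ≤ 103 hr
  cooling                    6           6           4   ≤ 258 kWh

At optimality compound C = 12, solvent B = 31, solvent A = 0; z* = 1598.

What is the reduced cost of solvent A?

-1

Binding: labor and cooling. Non-binding: feedstock (10 unused).
By complementary slackness, y = 0 for the non-binding constraint.
Dual feasibility on the basic columns requires 6·y_labor + 6·y_cooling = 66, 1·y_labor + 6·y_cooling = 26.
→ y_labor = 8 and y_cooling = 3.
Reduced cost of solvent A: c₃ − yᵀa₃ = 27 − (8·2 + 3·4) = 27 − 28 = -1.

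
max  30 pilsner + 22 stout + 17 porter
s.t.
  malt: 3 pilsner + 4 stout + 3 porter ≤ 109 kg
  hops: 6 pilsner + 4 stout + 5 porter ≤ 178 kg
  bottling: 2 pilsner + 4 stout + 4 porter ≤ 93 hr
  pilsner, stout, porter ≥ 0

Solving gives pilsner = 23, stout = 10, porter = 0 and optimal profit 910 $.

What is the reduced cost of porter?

-8.5

Binding: malt and hops. Non-binding: bottling (7 unused).
Slack constraints have shadow price 0 (complementary slackness).
The binding rows give the dual system: 3·y_malt + 6·y_hops = 30 and 4·y_malt + 4·y_hops = 22.
Solving: y_malt = 1, y_hops = 4.5.
Reduced cost of porter: c₃ − yᵀa₃ = 17 − (1·3 + 4.5·5) = 17 − 25.5 = -8.5.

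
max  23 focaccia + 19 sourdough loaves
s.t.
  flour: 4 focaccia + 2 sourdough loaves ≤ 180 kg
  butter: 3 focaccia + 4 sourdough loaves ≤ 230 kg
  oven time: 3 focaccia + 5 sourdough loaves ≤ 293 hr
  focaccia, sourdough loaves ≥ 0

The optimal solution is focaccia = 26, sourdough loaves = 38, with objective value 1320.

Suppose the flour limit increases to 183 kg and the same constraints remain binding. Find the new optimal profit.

1330.5

Check each constraint at x*: flour 180/180 (tight); butter 230/230 (tight); oven time 268/293 (slack 25).
Since oven time is not tight, its dual is 0.
The binding rows give the dual system: 4·y_flour + 3·y_butter = 23 and 2·y_flour + 4·y_butter = 19.
This yields shadow prices y_flour = 3.5, y_butter = 3.
Δz = y_flour·Δb = 3.5 × (3) = 10.5, so new z* = 1320 + 10.5 = 1330.5.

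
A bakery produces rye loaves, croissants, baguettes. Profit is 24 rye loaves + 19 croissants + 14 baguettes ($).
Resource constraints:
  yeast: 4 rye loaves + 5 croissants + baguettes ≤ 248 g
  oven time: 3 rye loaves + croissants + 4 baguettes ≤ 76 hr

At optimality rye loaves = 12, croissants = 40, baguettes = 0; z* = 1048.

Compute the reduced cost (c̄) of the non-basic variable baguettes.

Check each constraint at x*: yeast 248/248 (tight); oven time 76/76 (tight).
From A_Bᵀ y = c: 4·y_yeast + 3·y_oven time = 24; 5·y_yeast + 1·y_oven time = 19.
Solving: y_yeast = 3, y_oven time = 4.
Reduced cost of baguettes: c₃ − yᵀa₃ = 14 − (3·1 + 4·4) = 14 − 19 = -5.

-5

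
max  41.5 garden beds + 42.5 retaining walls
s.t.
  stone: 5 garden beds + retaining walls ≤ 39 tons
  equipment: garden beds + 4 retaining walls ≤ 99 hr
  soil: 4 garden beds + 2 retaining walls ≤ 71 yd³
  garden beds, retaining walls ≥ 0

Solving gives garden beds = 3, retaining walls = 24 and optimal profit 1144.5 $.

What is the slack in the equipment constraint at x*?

equipment used = 1·3 + 4·24 = 99; slack = 99 − 99 = 0.

0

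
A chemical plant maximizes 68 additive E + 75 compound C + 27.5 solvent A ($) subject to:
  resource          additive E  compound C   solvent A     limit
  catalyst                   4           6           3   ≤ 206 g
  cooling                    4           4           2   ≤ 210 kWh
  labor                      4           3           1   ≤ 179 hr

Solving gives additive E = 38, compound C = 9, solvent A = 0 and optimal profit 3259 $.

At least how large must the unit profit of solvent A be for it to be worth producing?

33

Binding: catalyst and labor. Non-binding: cooling (22 unused).
By complementary slackness, y = 0 for the non-binding constraint.
Dual feasibility on the basic columns requires 4·y_catalyst + 4·y_labor = 68, 6·y_catalyst + 3·y_labor = 75.
→ y_catalyst = 8 and y_labor = 9.
solvent A enters the basis when its profit ≥ yᵀa₃ = 8·3 + 9·1 = 33.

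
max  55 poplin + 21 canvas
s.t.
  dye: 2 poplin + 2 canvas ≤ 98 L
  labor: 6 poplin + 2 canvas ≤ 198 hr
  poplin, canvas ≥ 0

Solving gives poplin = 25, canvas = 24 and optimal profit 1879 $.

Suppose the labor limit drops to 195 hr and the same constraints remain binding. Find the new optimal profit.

1853.5

Both dye and labor are binding at x*.
Dual feasibility on the basic columns requires 2·y_dye + 6·y_labor = 55, 2·y_dye + 2·y_labor = 21.
This yields shadow prices y_dye = 2, y_labor = 8.5.
Δz = y_labor·Δb = 8.5 × (-3) = -25.5, so new z* = 1879 − 25.5 = 1853.5.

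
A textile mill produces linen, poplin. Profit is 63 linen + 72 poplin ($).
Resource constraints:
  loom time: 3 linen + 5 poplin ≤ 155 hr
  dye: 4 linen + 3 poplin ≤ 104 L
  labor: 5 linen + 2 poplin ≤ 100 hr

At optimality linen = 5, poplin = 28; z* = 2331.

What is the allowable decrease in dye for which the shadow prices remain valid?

11

Binding constraints: loom time, dye. The basis is B = [[3,5],[4,3]] with det -11.
Per unit decrease in dye, x* moves by d = (-0.4545, 0.2727).
The basis stays optimal until linen reaches 0; allowable decrease = 11 L.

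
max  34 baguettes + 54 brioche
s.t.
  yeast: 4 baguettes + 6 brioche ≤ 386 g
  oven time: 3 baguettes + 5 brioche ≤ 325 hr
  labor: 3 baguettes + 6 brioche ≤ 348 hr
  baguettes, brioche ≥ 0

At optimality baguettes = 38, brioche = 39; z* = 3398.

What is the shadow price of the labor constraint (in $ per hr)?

2

Binding: yeast and labor. Non-binding: oven time (16 unused).
By complementary slackness, y = 0 for the non-binding constraint.
The binding rows give the dual system: 4·y_yeast + 3·y_labor = 34 and 6·y_yeast + 6·y_labor = 54.
This yields shadow prices y_yeast = 7, y_labor = 2.
Shadow price of labor = 2.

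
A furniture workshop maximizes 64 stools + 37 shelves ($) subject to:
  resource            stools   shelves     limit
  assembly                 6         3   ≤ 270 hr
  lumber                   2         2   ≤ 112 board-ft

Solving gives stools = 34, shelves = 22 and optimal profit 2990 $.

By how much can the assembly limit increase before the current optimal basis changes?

66

Binding constraints: assembly, lumber. The basis is B = [[6,3],[2,2]] with det 6.
Per unit increase in assembly, x* moves by d = (0.3333, -0.3333).
The basis stays optimal until shelves reaches 0; allowable increase = 66 hr.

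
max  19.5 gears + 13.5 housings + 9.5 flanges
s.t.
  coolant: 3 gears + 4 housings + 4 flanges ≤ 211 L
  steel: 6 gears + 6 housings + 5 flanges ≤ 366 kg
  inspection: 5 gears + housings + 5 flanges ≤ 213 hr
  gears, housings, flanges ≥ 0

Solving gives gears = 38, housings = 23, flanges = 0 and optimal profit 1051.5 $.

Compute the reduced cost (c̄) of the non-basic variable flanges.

Binding: steel and inspection. Non-binding: coolant (5 unused).
Since coolant is not tight, its dual is 0.
From A_Bᵀ y = c: 6·y_steel + 5·y_inspection = 19.5; 6·y_steel + 1·y_inspection = 13.5.
This yields shadow prices y_steel = 2, y_inspection = 1.5.
Reduced cost of flanges: c₃ − yᵀa₃ = 9.5 − (2·5 + 1.5·5) = 9.5 − 17.5 = -8.

-8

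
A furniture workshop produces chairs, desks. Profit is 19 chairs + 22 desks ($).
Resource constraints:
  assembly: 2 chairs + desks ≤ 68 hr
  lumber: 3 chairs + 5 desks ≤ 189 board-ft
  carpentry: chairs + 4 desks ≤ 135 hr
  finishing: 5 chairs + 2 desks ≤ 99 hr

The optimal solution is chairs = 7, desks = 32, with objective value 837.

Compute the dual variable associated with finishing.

3

At the optimum: assembly uses 46 of 68 (slack = 22); lumber uses 181 of 189 (slack = 8); carpentry uses 135 of 135 (binding); finishing uses 99 of 99 (binding).
Slack constraints have shadow price 0 (complementary slackness).
The binding rows give the dual system: 1·y_carpentry + 5·y_finishing = 19 and 4·y_carpentry + 2·y_finishing = 22.
This yields shadow prices y_carpentry = 4, y_finishing = 3.
Shadow price of finishing = 3.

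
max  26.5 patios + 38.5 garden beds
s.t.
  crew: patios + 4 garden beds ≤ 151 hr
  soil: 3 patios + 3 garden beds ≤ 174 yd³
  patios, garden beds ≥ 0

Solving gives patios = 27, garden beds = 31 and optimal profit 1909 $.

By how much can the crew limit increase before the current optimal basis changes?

81

Binding constraints: crew, soil. The basis is B = [[1,4],[3,3]] with det -9.
Per unit increase in crew, x* moves by d = (-0.3333, 0.3333).
The basis stays optimal until patios reaches 0; allowable increase = 81 hr.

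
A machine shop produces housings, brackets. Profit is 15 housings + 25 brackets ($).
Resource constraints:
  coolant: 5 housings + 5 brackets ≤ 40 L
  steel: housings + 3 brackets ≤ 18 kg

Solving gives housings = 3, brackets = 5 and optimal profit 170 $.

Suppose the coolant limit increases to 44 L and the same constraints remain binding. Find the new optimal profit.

At the optimum: coolant uses 40 of 40 (binding); steel uses 18 of 18 (binding).
The binding rows give the dual system: 5·y_coolant + 1·y_steel = 15 and 5·y_coolant + 3·y_steel = 25.
This yields shadow prices y_coolant = 2, y_steel = 5.
Δz = y_coolant·Δb = 2 × (4) = 8, so new z* = 170 + 8 = 178.

178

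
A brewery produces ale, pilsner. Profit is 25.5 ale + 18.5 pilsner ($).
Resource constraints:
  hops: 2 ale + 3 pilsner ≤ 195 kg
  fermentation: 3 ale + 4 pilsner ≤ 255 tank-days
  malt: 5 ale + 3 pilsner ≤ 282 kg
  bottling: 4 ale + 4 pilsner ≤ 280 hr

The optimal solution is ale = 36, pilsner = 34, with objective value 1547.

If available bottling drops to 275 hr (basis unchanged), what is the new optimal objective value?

At the optimum: hops uses 174 of 195 (slack = 21); fermentation uses 244 of 255 (slack = 11); malt uses 282 of 282 (binding); bottling uses 280 of 280 (binding).
Slack constraints have shadow price 0 (complementary slackness).
Dual feasibility on the basic columns requires 5·y_malt + 4·y_bottling = 25.5, 3·y_malt + 4·y_bottling = 18.5.
Solving: y_malt = 3.5, y_bottling = 2.
Δz = y_bottling·Δb = 2 × (-5) = -10, so new z* = 1547 − 10 = 1537.

1537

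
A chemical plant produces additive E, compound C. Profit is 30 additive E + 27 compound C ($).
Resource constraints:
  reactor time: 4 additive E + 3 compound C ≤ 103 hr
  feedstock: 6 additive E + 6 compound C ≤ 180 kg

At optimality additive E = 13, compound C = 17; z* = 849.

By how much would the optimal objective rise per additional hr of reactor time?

3

At the optimum: reactor time uses 103 of 103 (binding); feedstock uses 180 of 180 (binding).
The binding rows give the dual system: 4·y_reactor time + 6·y_feedstock = 30 and 3·y_reactor time + 6·y_feedstock = 27.
→ y_reactor time = 3 and y_feedstock = 3.
Shadow price of reactor time = 3.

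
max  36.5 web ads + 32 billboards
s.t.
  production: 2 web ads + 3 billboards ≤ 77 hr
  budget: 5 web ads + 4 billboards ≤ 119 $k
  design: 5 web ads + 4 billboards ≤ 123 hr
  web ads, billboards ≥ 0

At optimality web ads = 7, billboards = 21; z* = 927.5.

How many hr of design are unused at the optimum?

design used = 5·7 + 4·21 = 119; slack = 123 − 119 = 4.

4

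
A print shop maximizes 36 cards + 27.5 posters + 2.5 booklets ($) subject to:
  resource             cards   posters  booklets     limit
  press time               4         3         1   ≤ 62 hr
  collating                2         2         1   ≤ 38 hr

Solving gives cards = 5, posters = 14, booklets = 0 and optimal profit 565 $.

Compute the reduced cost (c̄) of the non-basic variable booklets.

Check each constraint at x*: press time 62/62 (tight); collating 38/38 (tight).
Dual feasibility on the basic columns requires 4·y_press time + 2·y_collating = 36, 3·y_press time + 2·y_collating = 27.5.
This yields shadow prices y_press time = 8.5, y_collating = 1.
Reduced cost of booklets: c₃ − yᵀa₃ = 2.5 − (8.5·1 + 1·1) = 2.5 − 9.5 = -7.

-7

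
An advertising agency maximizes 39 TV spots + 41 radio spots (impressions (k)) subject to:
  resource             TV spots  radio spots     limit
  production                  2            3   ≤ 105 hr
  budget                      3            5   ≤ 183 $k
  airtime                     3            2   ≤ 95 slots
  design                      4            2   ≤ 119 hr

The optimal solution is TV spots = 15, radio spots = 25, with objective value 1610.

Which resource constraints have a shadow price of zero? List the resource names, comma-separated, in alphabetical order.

budget, design

production: 105/105 (binding)
budget: 170/183 (slack 13)
airtime: 95/95 (binding)
design: 110/119 (slack 9)
By complementary slackness, a constraint with positive slack has shadow price 0 → budget, design.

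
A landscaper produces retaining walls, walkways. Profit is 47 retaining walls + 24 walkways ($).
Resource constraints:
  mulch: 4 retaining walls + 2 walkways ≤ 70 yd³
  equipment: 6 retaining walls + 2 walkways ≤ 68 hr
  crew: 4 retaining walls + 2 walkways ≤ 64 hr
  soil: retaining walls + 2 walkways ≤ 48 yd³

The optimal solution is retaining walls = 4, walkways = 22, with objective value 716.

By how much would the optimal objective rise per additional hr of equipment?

7

Check each constraint at x*: mulch 60/70 (slack 10); equipment 68/68 (tight); crew 60/64 (slack 4); soil 48/48 (tight).
Slack constraints have shadow price 0 (complementary slackness).
Dual feasibility on the basic columns requires 6·y_equipment + 1·y_soil = 47, 2·y_equipment + 2·y_soil = 24.
Solving: y_equipment = 7, y_soil = 5.
Shadow price of equipment = 7.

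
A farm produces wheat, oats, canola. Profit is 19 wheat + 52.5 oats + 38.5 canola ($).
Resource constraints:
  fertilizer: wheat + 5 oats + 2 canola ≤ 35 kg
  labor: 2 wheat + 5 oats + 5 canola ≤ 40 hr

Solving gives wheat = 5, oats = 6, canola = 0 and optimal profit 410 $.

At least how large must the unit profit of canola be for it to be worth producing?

Check each constraint at x*: fertilizer 35/35 (tight); labor 40/40 (tight).
Dual feasibility on the basic columns requires 1·y_fertilizer + 2·y_labor = 19, 5·y_fertilizer + 5·y_labor = 52.5.
This yields shadow prices y_fertilizer = 2, y_labor = 8.5.
canola enters the basis when its profit ≥ yᵀa₃ = 2·2 + 8.5·5 = 46.5.

46.5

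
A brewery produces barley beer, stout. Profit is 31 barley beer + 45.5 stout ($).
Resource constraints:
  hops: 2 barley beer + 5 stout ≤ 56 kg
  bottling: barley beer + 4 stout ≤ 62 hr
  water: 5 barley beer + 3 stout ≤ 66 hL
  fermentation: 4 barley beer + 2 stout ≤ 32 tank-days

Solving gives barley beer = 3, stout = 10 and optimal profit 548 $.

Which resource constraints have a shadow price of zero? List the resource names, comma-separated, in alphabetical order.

bottling, water

hops: 56/56 (binding)
bottling: 43/62 (slack 19)
water: 45/66 (slack 21)
fermentation: 32/32 (binding)
By complementary slackness, a constraint with positive slack has shadow price 0 → bottling, water.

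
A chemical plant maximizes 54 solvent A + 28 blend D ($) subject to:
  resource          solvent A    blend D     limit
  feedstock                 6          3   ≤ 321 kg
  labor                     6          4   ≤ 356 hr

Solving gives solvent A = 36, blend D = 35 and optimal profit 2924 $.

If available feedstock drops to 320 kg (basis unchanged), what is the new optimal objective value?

2916

Both feedstock and labor are binding at x*.
The binding rows give the dual system: 6·y_feedstock + 6·y_labor = 54 and 3·y_feedstock + 4·y_labor = 28.
Solving: y_feedstock = 8, y_labor = 1.
Δz = y_feedstock·Δb = 8 × (-1) = -8, so new z* = 2924 − 8 = 2916.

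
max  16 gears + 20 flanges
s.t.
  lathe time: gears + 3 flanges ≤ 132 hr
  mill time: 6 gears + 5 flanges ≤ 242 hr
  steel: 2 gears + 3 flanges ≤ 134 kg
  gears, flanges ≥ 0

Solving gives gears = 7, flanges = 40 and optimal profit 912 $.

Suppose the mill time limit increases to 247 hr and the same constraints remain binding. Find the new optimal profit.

Binding: mill time and steel. Non-binding: lathe time (5 unused).
Slack constraints have shadow price 0 (complementary slackness).
From A_Bᵀ y = c: 6·y_mill time + 2·y_steel = 16; 5·y_mill time + 3·y_steel = 20.
→ y_mill time = 1 and y_steel = 5.
Δz = y_mill time·Δb = 1 × (5) = 5, so new z* = 912 + 5 = 917.

917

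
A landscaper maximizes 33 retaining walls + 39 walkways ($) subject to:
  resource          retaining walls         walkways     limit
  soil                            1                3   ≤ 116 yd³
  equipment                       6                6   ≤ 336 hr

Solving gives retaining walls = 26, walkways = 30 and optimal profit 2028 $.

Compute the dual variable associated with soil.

At the optimum: soil uses 116 of 116 (binding); equipment uses 336 of 336 (binding).
Dual feasibility on the basic columns requires 1·y_soil + 6·y_equipment = 33, 3·y_soil + 6·y_equipment = 39.
This yields shadow prices y_soil = 3, y_equipment = 5.
Shadow price of soil = 3.

3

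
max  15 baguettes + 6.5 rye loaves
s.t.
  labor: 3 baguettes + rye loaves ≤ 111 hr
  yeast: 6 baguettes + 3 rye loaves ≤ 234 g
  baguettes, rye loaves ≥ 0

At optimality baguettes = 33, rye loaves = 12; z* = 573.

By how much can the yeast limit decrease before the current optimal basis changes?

12

Binding constraints: labor, yeast. The basis is B = [[3,1],[6,3]] with det 3.
Per unit decrease in yeast, x* moves by d = (0.3333, -1).
The basis stays optimal until rye loaves reaches 0; allowable decrease = 12 g.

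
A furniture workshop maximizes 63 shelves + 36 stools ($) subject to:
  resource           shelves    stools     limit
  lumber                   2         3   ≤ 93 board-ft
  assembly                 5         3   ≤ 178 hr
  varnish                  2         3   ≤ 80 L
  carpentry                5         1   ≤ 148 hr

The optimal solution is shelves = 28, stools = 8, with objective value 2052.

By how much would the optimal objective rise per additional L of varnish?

Check each constraint at x*: lumber 80/93 (slack 13); assembly 164/178 (slack 14); varnish 80/80 (tight); carpentry 148/148 (tight).
By complementary slackness, y = 0 for the non-binding constraints.
From A_Bᵀ y = c: 2·y_varnish + 5·y_carpentry = 63; 3·y_varnish + 1·y_carpentry = 36.
Solving: y_varnish = 9, y_carpentry = 9.
Shadow price of varnish = 9.

9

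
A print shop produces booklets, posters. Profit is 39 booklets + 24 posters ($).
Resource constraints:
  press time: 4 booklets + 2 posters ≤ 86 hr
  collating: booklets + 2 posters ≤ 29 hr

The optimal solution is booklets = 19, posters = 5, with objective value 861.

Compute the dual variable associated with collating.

3

Both press time and collating are binding at x*.
The binding rows give the dual system: 4·y_press time + 1·y_collating = 39 and 2·y_press time + 2·y_collating = 24.
This yields shadow prices y_press time = 9, y_collating = 3.
Shadow price of collating = 3.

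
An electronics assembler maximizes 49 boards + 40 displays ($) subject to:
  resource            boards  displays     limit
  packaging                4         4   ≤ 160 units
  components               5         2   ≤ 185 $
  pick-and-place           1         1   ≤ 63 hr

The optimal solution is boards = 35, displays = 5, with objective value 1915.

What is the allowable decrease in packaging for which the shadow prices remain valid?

Binding constraints: packaging, components. The basis is B = [[4,4],[5,2]] with det -12.
Per unit decrease in packaging, x* moves by d = (0.1667, -0.4167).
The basis stays optimal until displays reaches 0; allowable decrease = 12 units.

12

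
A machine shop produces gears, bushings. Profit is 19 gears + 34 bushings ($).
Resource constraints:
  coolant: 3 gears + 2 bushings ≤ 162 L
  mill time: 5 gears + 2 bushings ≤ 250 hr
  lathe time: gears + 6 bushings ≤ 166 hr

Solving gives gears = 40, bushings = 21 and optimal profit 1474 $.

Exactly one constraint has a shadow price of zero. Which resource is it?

coolant: 162/162 (binding)
mill time: 242/250 (slack 8)
lathe time: 166/166 (binding)
By complementary slackness, a constraint with positive slack has shadow price 0 → mill time.

mill time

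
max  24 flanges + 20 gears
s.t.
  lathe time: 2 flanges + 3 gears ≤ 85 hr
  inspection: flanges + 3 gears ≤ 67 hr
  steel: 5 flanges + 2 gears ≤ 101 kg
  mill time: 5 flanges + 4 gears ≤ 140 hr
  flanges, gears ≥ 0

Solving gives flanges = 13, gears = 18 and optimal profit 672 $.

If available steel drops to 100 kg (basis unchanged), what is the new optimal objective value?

668

Check each constraint at x*: lathe time 80/85 (slack 5); inspection 67/67 (tight); steel 101/101 (tight); mill time 137/140 (slack 3).
By complementary slackness, y = 0 for the non-binding constraints.
Dual feasibility on the basic columns requires 1·y_inspection + 5·y_steel = 24, 3·y_inspection + 2·y_steel = 20.
This yields shadow prices y_inspection = 4, y_steel = 4.
Δz = y_steel·Δb = 4 × (-1) = -4, so new z* = 672 − 4 = 668.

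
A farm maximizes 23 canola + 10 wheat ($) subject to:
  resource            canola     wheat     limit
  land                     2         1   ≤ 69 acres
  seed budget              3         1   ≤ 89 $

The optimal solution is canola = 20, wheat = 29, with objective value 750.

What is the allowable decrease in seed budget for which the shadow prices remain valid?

Binding constraints: land, seed budget. The basis is B = [[2,1],[3,1]] with det -1.
Per unit decrease in seed budget, x* moves by d = (-1, 2).
The basis stays optimal until canola reaches 0; allowable decrease = 20 $.

20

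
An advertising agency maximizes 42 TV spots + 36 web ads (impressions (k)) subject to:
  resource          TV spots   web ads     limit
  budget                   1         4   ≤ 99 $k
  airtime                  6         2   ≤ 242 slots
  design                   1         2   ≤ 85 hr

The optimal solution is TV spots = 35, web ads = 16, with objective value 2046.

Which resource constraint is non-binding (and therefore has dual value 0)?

design

budget: 99/99 (binding)
airtime: 242/242 (binding)
design: 67/85 (slack 18)
By complementary slackness, a constraint with positive slack has shadow price 0 → design.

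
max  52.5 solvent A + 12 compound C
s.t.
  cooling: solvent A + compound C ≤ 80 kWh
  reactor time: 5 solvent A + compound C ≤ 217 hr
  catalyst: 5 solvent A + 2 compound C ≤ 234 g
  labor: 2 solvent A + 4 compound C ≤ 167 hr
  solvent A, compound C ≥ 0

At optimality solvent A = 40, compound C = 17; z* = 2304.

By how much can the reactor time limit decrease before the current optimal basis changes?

5.9375

Binding constraints: reactor time, catalyst. The basis is B = [[5,1],[5,2]] with det 5.
Per unit decrease in reactor time, x* moves by d = (-0.4, 1).
The basis stays optimal until labor becomes binding; allowable decrease = 5.9375 hr.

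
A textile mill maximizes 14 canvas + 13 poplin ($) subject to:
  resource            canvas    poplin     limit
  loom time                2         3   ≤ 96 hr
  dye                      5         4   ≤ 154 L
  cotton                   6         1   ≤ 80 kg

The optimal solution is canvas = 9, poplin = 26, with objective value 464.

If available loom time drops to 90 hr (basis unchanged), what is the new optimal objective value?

Binding: loom time and cotton. Non-binding: dye (5 unused).
Slack constraints have shadow price 0 (complementary slackness).
The binding rows give the dual system: 2·y_loom time + 6·y_cotton = 14 and 3·y_loom time + 1·y_cotton = 13.
Solving: y_loom time = 4, y_cotton = 1.
Δz = y_loom time·Δb = 4 × (-6) = -24, so new z* = 464 − 24 = 440.

440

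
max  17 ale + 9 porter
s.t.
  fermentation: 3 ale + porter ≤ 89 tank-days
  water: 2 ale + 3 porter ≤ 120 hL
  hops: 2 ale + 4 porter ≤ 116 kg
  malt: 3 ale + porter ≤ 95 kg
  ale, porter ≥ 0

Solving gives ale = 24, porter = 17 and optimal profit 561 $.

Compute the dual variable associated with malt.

Check each constraint at x*: fermentation 89/89 (tight); water 99/120 (slack 21); hops 116/116 (tight); malt 89/95 (slack 6).
By complementary slackness, y = 0 for the non-binding constraints.
Dual feasibility on the basic columns requires 3·y_fermentation + 2·y_hops = 17, 1·y_fermentation + 4·y_hops = 9.
Solving: y_fermentation = 5, y_hops = 1.
Shadow price of malt = 0.

0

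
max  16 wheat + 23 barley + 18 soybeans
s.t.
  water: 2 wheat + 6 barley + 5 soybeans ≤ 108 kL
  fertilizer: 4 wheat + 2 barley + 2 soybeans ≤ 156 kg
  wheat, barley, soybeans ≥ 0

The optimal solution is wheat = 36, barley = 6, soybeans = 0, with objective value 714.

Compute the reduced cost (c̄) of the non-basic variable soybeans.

Check each constraint at x*: water 108/108 (tight); fertilizer 156/156 (tight).
Dual feasibility on the basic columns requires 2·y_water + 4·y_fertilizer = 16, 6·y_water + 2·y_fertilizer = 23.
Solving: y_water = 3, y_fertilizer = 2.5.
Reduced cost of soybeans: c₃ − yᵀa₃ = 18 − (3·5 + 2.5·2) = 18 − 20 = -2.

-2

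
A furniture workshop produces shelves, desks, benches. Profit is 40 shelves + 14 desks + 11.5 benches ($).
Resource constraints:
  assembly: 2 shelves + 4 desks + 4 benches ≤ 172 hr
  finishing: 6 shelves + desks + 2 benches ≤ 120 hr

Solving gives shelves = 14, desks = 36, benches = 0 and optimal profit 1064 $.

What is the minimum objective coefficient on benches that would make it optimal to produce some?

At the optimum: assembly uses 172 of 172 (binding); finishing uses 120 of 120 (binding).
From A_Bᵀ y = c: 2·y_assembly + 6·y_finishing = 40; 4·y_assembly + 1·y_finishing = 14.
This yields shadow prices y_assembly = 2, y_finishing = 6.
benches enters the basis when its profit ≥ yᵀa₃ = 2·4 + 6·2 = 20.

20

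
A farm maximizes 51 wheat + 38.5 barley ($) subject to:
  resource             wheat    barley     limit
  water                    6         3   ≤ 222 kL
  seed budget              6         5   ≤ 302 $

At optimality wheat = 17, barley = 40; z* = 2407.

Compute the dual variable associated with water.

Both water and seed budget are binding at x*.
From A_Bᵀ y = c: 6·y_water + 6·y_seed budget = 51; 3·y_water + 5·y_seed budget = 38.5.
This yields shadow prices y_water = 2, y_seed budget = 6.5.
Shadow price of water = 2.

2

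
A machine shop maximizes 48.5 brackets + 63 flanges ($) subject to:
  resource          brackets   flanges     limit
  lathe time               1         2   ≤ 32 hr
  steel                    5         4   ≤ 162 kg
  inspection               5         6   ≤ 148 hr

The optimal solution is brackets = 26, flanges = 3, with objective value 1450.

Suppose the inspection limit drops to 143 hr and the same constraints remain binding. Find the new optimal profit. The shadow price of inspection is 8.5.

1407.5

Δb = -5, so new z* = 1450 + (8.5)·(-5) = 1450 − 42.5 = 1407.5.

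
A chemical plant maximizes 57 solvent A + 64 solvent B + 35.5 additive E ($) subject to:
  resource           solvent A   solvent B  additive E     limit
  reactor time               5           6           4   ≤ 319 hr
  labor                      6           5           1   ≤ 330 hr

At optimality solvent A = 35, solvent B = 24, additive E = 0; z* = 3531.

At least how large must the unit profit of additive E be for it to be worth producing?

At the optimum: reactor time uses 319 of 319 (binding); labor uses 330 of 330 (binding).
Dual feasibility on the basic columns requires 5·y_reactor time + 6·y_labor = 57, 6·y_reactor time + 5·y_labor = 64.
Solving: y_reactor time = 9, y_labor = 2.
additive E enters the basis when its profit ≥ yᵀa₃ = 9·4 + 2·1 = 38.

38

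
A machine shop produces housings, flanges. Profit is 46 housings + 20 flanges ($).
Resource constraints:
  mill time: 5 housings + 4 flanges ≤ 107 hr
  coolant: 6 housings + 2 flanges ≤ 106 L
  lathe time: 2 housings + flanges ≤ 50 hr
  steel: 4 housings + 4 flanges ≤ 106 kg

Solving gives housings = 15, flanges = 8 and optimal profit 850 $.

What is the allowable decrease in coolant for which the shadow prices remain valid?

49

Binding constraints: mill time, coolant. The basis is B = [[5,4],[6,2]] with det -14.
Per unit decrease in coolant, x* moves by d = (-0.2857, 0.3571).
The basis stays optimal until steel becomes binding; allowable decrease = 49 L.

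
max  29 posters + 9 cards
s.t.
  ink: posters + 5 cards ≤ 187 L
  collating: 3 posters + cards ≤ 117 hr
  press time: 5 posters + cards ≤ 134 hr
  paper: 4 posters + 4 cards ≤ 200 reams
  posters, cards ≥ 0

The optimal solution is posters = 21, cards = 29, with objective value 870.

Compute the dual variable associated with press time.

Binding: press time and paper. Non-binding: ink (21 unused), collating (25 unused).
Slack constraints have shadow price 0 (complementary slackness).
The binding rows give the dual system: 5·y_press time + 4·y_paper = 29 and 1·y_press time + 4·y_paper = 9.
This yields shadow prices y_press time = 5, y_paper = 1.
Shadow price of press time = 5.

5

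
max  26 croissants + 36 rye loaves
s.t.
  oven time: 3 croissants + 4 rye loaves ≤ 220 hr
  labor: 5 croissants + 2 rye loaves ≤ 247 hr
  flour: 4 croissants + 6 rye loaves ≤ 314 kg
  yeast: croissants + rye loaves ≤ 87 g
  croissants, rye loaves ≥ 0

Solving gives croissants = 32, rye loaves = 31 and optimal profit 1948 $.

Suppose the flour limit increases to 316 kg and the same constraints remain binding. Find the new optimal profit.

1952

Check each constraint at x*: oven time 220/220 (tight); labor 222/247 (slack 25); flour 314/314 (tight); yeast 63/87 (slack 24).
Since labor, yeast are not tight, their duals are 0.
From A_Bᵀ y = c: 3·y_oven time + 4·y_flour = 26; 4·y_oven time + 6·y_flour = 36.
→ y_oven time = 6 and y_flour = 2.
Δz = y_flour·Δb = 2 × (2) = 4, so new z* = 1948 + 4 = 1952.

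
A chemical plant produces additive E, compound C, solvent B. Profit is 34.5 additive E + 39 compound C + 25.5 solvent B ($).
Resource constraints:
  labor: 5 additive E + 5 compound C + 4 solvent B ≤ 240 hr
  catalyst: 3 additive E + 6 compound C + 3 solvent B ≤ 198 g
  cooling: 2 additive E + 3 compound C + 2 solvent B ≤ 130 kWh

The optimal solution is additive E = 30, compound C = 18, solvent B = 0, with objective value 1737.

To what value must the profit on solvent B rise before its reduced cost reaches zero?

28.5

Binding: labor and catalyst. Non-binding: cooling (16 unused).
Slack constraints have shadow price 0 (complementary slackness).
Dual feasibility on the basic columns requires 5·y_labor + 3·y_catalyst = 34.5, 5·y_labor + 6·y_catalyst = 39.
This yields shadow prices y_labor = 6, y_catalyst = 1.5.
solvent B enters the basis when its profit ≥ yᵀa₃ = 6·4 + 1.5·3 = 28.5.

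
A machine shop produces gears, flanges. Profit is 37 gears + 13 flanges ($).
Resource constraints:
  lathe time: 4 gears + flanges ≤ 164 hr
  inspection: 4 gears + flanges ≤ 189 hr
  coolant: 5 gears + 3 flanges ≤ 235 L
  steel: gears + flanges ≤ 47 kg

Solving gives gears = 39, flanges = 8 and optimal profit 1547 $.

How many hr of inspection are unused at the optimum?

inspection used = 4·39 + 1·8 = 164; slack = 189 − 164 = 25.

25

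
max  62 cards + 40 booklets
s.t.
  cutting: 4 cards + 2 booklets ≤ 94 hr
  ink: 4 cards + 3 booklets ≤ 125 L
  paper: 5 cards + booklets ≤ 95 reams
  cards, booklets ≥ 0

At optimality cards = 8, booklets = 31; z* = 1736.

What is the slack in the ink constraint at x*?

0

ink used = 4·8 + 3·31 = 125; slack = 125 − 125 = 0.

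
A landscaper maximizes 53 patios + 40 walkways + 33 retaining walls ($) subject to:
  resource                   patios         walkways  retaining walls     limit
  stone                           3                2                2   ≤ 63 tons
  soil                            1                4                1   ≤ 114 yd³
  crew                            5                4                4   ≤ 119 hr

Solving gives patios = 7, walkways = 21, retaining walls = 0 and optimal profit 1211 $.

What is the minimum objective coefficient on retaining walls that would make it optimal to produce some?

Check each constraint at x*: stone 63/63 (tight); soil 91/114 (slack 23); crew 119/119 (tight).
By complementary slackness, y = 0 for the non-binding constraint.
The binding rows give the dual system: 3·y_stone + 5·y_crew = 53 and 2·y_stone + 4·y_crew = 40.
This yields shadow prices y_stone = 6, y_crew = 7.
retaining walls enters the basis when its profit ≥ yᵀa₃ = 6·2 + 7·4 = 40.

40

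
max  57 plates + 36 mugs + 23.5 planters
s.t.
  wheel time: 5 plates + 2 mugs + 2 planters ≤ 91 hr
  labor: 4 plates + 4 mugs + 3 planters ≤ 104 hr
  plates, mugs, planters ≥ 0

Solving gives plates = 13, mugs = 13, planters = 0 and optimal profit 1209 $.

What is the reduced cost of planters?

At the optimum: wheel time uses 91 of 91 (binding); labor uses 104 of 104 (binding).
The binding rows give the dual system: 5·y_wheel time + 4·y_labor = 57 and 2·y_wheel time + 4·y_labor = 36.
→ y_wheel time = 7 and y_labor = 5.5.
Reduced cost of planters: c₃ − yᵀa₃ = 23.5 − (7·2 + 5.5·3) = 23.5 − 30.5 = -7.

-7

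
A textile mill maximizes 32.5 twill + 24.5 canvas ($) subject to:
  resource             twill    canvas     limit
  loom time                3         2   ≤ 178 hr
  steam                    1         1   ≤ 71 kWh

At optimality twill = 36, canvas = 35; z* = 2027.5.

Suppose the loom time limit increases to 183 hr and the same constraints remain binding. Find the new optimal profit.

2067.5

Check each constraint at x*: loom time 178/178 (tight); steam 71/71 (tight).
From A_Bᵀ y = c: 3·y_loom time + 1·y_steam = 32.5; 2·y_loom time + 1·y_steam = 24.5.
Solving: y_loom time = 8, y_steam = 8.5.
Δz = y_loom time·Δb = 8 × (5) = 40, so new z* = 2027.5 + 40 = 2067.5.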